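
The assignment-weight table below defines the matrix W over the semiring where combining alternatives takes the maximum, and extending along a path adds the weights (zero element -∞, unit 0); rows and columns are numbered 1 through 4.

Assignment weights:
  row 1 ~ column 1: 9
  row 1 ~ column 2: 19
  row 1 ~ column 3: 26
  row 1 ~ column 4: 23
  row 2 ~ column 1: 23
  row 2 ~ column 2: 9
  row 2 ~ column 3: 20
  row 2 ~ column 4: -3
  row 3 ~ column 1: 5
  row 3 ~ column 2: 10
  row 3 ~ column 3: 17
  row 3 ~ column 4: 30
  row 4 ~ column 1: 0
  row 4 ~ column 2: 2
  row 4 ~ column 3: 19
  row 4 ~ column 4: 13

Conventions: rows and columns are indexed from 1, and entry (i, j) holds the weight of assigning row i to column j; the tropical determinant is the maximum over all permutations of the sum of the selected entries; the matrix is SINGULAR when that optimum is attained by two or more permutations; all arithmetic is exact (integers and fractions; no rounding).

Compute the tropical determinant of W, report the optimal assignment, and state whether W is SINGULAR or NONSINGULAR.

σ = (1, 2, 3, 4): 9 + 9 + 17 + 13 = 48
σ = (1, 2, 4, 3): 9 + 9 + 30 + 19 = 67
σ = (1, 3, 2, 4): 9 + 20 + 10 + 13 = 52
σ = (1, 3, 4, 2): 9 + 20 + 30 + 2 = 61
σ = (1, 4, 2, 3): 9 + (-3) + 10 + 19 = 35
σ = (1, 4, 3, 2): 9 + (-3) + 17 + 2 = 25
σ = (2, 1, 3, 4): 19 + 23 + 17 + 13 = 72
σ = (2, 1, 4, 3): 19 + 23 + 30 + 19 = 91
σ = (2, 3, 1, 4): 19 + 20 + 5 + 13 = 57
σ = (2, 3, 4, 1): 19 + 20 + 30 + 0 = 69
σ = (2, 4, 1, 3): 19 + (-3) + 5 + 19 = 40
σ = (2, 4, 3, 1): 19 + (-3) + 17 + 0 = 33
σ = (3, 1, 2, 4): 26 + 23 + 10 + 13 = 72
σ = (3, 1, 4, 2): 26 + 23 + 30 + 2 = 81
σ = (3, 2, 1, 4): 26 + 9 + 5 + 13 = 53
σ = (3, 2, 4, 1): 26 + 9 + 30 + 0 = 65
σ = (3, 4, 1, 2): 26 + (-3) + 5 + 2 = 30
σ = (3, 4, 2, 1): 26 + (-3) + 10 + 0 = 33
σ = (4, 1, 2, 3): 23 + 23 + 10 + 19 = 75
σ = (4, 1, 3, 2): 23 + 23 + 17 + 2 = 65
σ = (4, 2, 1, 3): 23 + 9 + 5 + 19 = 56
σ = (4, 2, 3, 1): 23 + 9 + 17 + 0 = 49
σ = (4, 3, 1, 2): 23 + 20 + 5 + 2 = 50
σ = (4, 3, 2, 1): 23 + 20 + 10 + 0 = 53
Optimal value attained by: σ = (2, 1, 4, 3).
Answer: det⊕(W) = 91; verdict: NONSINGULAR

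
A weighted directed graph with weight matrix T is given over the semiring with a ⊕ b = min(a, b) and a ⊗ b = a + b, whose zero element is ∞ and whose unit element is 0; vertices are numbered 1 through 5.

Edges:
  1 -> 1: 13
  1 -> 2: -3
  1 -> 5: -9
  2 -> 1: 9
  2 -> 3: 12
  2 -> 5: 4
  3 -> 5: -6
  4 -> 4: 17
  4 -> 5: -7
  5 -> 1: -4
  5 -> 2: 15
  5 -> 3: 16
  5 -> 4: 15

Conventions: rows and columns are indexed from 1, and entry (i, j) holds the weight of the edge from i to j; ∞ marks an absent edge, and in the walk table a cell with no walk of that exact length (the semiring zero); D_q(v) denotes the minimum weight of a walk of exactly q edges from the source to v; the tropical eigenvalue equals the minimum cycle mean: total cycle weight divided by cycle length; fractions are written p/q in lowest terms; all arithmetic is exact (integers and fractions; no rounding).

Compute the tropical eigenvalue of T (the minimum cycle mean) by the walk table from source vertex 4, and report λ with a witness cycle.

q=0: [∞, ∞, ∞, 0, ∞]
q=1: [∞, ∞, ∞, 17, -7]
q=2: [-11, 8, 9, 8, 10]
q=3: [2, -14, 20, 25, -20]
q=4: [-24, -5, -4, -5, -10]
q=5: [-14, -27, 6, 5, -33]
Optimal cycle mean attained by: cycle 1->5->1, total (-9) + (-4), length 2.
Answer: λ = -13/2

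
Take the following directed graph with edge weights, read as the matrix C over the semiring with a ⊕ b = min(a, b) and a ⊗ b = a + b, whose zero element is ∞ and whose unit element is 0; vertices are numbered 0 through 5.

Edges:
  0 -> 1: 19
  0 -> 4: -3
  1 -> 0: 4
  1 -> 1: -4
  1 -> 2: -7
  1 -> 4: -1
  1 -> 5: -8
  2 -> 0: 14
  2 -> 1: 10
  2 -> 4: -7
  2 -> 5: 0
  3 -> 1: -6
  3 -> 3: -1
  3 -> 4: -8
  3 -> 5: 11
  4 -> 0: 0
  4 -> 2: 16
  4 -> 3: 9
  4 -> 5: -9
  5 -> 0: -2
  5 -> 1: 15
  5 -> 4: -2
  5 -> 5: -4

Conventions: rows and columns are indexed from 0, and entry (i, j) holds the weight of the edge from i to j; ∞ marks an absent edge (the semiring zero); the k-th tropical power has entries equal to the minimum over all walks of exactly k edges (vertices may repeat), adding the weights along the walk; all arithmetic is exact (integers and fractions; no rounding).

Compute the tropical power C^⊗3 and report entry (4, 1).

C^⊗2:
  [-3, 15, 12, 6, 18, -12]
  [-10, -8, -11, 8, -14, -12]
  [-7, 6, 3, 2, -2, -16]
  [-8, -10, -13, -2, -9, -17]
  [-11, 3, ∞, 8, -11, -13]
  [-6, 11, 8, 7, -6, -11]
C^⊗3:
  [-14, 0, 8, 5, -14, -16]
  [-14, -12, -15, -5, -18, -23]
  [-18, -4, -1, 1, -18, -20]
  [-19, -14, -17, -3, -20, -21]
  [-15, -1, -4, -2, -15, -20]
  [-13, 1, 4, 3, -13, -15]
Key observation: the optimum is the walk 4->3->1->1, with weight 9 + (-6) + (-4) = -1.
Optimal value attained by: walk 4->3->1->1.
Answer: (C^⊗3)[4][1] = -1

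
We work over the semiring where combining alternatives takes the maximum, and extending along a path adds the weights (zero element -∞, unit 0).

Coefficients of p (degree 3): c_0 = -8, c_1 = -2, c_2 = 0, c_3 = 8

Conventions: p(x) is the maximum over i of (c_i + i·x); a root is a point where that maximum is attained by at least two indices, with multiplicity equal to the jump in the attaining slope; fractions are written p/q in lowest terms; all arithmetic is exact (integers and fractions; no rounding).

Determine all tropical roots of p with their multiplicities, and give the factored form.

hull edge (i=0, c=-8) to (i=1, c=-2): slope 6, span 1
hull edge (i=1, c=-2) to (i=3, c=8): slope 5, span 2
Factored form: p(x) = 8 ⊗ (x ⊕ (-6)) ⊗ (x ⊕ (-5)) ⊗ (x ⊕ (-5))
Answer: roots = -6 (mult 1), -5 (mult 2)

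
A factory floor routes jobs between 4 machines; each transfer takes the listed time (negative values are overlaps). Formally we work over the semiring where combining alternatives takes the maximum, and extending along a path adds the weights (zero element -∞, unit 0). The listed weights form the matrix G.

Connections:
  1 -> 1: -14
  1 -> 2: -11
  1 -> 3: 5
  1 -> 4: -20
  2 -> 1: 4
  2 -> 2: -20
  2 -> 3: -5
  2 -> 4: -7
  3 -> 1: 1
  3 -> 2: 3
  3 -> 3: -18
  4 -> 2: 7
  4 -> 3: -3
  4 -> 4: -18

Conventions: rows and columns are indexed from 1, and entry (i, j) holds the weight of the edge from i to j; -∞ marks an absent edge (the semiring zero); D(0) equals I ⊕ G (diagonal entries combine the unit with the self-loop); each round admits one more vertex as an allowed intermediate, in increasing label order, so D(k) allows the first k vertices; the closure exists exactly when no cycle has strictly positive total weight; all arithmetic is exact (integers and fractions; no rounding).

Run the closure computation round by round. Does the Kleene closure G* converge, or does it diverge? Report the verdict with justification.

D(0):
  [0, -11, 5, -20]
  [4, 0, -5, -7]
  [1, 3, 0, -∞]
  [-∞, 7, -3, 0]
Detection: at round 1, diagonal entry (3, 3) turns strictly positive.
Key observation: the cycle 3->1->3 has total weight 1 + 5, which is strictly positive.
Answer: DIVERGES — positive cycle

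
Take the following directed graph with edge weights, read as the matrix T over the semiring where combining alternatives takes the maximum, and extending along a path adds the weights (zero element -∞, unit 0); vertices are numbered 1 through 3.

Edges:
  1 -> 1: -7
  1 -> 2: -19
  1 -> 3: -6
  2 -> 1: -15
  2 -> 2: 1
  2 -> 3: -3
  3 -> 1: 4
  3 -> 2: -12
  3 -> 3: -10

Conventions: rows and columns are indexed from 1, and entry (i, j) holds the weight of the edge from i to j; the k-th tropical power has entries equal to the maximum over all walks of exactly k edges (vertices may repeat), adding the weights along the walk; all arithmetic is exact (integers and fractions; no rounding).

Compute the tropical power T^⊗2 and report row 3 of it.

T^⊗2:
  [-2, -18, -13]
  [1, 2, -2]
  [-3, -11, -2]
Answer: row 3 of T^⊗2 = [-3, -11, -2]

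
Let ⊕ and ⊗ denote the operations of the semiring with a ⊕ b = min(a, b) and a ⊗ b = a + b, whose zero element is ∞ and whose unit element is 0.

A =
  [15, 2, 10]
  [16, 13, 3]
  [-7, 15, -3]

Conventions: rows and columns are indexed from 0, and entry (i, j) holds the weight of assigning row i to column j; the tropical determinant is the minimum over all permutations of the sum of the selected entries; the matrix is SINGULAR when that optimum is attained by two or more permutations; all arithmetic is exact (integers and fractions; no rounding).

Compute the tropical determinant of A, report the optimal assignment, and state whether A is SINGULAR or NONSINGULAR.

σ = (0, 1, 2): 15 + 13 + (-3) = 25
σ = (0, 2, 1): 15 + 3 + 15 = 33
σ = (1, 0, 2): 2 + 16 + (-3) = 15
σ = (1, 2, 0): 2 + 3 + (-7) = -2
σ = (2, 0, 1): 10 + 16 + 15 = 41
σ = (2, 1, 0): 10 + 13 + (-7) = 16
Optimal value attained by: σ = (1, 2, 0).
Answer: det⊕(A) = -2; verdict: NONSINGULAR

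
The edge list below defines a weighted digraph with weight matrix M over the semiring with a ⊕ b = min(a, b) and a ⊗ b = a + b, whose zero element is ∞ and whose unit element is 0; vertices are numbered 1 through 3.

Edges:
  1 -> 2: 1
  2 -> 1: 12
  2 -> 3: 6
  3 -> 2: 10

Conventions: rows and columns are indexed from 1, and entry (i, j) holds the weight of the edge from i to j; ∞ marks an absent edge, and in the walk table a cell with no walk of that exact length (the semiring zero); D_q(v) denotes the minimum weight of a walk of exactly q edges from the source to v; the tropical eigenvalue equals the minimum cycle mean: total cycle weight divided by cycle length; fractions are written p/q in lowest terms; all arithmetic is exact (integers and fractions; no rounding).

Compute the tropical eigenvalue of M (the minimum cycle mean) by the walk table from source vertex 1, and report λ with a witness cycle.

q=0: [0, ∞, ∞]
q=1: [∞, 1, ∞]
q=2: [13, ∞, 7]
q=3: [∞, 14, ∞]
Optimal cycle mean attained by: cycle 1->2->1, total 1 + 12, length 2.
Answer: λ = 13/2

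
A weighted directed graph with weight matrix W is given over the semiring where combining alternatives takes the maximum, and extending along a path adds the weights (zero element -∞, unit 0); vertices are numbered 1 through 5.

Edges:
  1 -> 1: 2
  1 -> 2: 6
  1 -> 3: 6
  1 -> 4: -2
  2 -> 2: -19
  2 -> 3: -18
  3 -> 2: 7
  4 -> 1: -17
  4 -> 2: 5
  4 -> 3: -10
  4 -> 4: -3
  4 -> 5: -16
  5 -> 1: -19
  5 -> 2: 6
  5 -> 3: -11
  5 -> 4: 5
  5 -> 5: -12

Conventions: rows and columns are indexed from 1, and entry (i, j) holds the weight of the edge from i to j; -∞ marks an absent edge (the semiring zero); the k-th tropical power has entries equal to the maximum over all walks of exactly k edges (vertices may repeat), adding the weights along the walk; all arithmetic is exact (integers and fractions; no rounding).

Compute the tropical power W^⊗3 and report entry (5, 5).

W^⊗2:
  [4, 13, 8, 0, -18]
  [-∞, -11, -37, -∞, -∞]
  [-∞, -12, -11, -∞, -∞]
  [-15, 2, -11, -6, -19]
  [-12, 10, -5, 2, -11]
W^⊗3:
  [6, 15, 10, 2, -16]
  [-∞, -30, -29, -∞, -∞]
  [-∞, -4, -30, -∞, -∞]
  [-13, -1, -9, -9, -22]
  [-10, 7, -6, -1, -14]
Key observation: the optimum is the walk 5->4->4->5, with weight 5 + (-3) + (-16) = -14.
Optimal value attained by: walk 5->4->4->5.
Answer: (W^⊗3)[5][5] = -14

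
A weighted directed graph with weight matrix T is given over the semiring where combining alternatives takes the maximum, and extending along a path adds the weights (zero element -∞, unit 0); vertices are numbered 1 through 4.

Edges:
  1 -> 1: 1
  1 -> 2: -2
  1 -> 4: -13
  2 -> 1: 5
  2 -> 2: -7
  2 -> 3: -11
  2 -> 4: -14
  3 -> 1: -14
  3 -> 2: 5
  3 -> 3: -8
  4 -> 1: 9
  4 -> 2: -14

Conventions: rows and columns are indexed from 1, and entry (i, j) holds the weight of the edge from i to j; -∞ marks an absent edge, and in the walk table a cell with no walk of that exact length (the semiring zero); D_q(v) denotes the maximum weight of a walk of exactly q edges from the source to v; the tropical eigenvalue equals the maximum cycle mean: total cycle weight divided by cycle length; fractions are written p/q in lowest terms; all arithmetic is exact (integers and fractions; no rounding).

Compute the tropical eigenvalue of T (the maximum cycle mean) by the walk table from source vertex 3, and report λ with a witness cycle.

q=0: [-∞, -∞, 0, -∞]
q=1: [-14, 5, -8, -∞]
q=2: [10, -2, -6, -9]
q=3: [11, 8, -13, -3]
q=4: [13, 9, -3, -2]
Optimal cycle mean attained by: cycle 1->2->1, total (-2) + 5, length 2.
Answer: λ = 3/2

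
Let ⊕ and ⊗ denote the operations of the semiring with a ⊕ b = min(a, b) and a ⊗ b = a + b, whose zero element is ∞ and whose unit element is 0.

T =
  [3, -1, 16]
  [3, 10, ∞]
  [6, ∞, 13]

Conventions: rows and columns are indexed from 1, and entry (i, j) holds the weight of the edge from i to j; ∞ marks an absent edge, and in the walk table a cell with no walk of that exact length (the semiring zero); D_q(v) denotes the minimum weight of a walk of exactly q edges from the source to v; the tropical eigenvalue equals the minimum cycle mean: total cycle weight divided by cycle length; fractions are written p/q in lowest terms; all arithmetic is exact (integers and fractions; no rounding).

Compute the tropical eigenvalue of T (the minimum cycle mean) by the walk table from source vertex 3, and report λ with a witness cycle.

q=0: [∞, ∞, 0]
q=1: [6, ∞, 13]
q=2: [9, 5, 22]
q=3: [8, 8, 25]
Optimal cycle mean attained by: cycle 1->2->1, total (-1) + 3, length 2.
Answer: λ = 1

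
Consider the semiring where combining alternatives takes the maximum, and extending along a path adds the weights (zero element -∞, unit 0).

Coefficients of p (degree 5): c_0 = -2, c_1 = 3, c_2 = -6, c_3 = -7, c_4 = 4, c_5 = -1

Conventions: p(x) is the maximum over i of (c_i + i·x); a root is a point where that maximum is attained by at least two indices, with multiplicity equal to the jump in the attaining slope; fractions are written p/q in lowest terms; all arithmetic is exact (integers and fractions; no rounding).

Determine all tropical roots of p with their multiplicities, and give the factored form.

hull edge (i=0, c=-2) to (i=1, c=3): slope 5, span 1
hull edge (i=1, c=3) to (i=4, c=4): slope 1/3, span 3
hull edge (i=4, c=4) to (i=5, c=-1): slope -5, span 1
Factored form: p(x) = -1 ⊗ (x ⊕ (-5)) ⊗ (x ⊕ (-1/3)) ⊗ (x ⊕ (-1/3)) ⊗ (x ⊕ (-1/3)) ⊗ (x ⊕ 5)
Answer: roots = -5 (mult 1), -1/3 (mult 3), 5 (mult 1)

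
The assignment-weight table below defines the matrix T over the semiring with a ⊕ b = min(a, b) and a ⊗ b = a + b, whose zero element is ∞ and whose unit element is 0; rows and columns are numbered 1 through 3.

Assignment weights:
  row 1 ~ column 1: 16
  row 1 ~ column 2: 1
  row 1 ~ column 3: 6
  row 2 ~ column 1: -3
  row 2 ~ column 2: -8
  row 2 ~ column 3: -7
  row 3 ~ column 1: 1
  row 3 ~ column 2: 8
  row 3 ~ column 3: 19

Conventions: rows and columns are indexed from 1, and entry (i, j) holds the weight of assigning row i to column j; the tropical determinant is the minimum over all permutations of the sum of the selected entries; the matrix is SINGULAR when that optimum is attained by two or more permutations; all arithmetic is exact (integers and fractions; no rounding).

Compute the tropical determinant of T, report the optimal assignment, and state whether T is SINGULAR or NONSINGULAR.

σ = (1, 2, 3): 16 + (-8) + 19 = 27
σ = (1, 3, 2): 16 + (-7) + 8 = 17
σ = (2, 1, 3): 1 + (-3) + 19 = 17
σ = (2, 3, 1): 1 + (-7) + 1 = -5
σ = (3, 1, 2): 6 + (-3) + 8 = 11
σ = (3, 2, 1): 6 + (-8) + 1 = -1
Optimal value attained by: σ = (2, 3, 1).
Answer: det⊕(T) = -5; verdict: NONSINGULAR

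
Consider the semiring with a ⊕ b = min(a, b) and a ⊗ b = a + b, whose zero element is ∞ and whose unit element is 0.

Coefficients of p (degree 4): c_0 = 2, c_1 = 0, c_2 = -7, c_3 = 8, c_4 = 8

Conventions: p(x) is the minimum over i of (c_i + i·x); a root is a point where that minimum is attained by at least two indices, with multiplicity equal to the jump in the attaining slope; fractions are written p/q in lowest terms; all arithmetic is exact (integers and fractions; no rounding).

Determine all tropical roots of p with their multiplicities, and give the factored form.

hull edge (i=0, c=2) to (i=2, c=-7): slope -9/2, span 2
hull edge (i=2, c=-7) to (i=4, c=8): slope 15/2, span 2
Factored form: p(x) = 8 ⊗ (x ⊕ (-15/2)) ⊗ (x ⊕ (-15/2)) ⊗ (x ⊕ 9/2) ⊗ (x ⊕ 9/2)
Answer: roots = -15/2 (mult 2), 9/2 (mult 2)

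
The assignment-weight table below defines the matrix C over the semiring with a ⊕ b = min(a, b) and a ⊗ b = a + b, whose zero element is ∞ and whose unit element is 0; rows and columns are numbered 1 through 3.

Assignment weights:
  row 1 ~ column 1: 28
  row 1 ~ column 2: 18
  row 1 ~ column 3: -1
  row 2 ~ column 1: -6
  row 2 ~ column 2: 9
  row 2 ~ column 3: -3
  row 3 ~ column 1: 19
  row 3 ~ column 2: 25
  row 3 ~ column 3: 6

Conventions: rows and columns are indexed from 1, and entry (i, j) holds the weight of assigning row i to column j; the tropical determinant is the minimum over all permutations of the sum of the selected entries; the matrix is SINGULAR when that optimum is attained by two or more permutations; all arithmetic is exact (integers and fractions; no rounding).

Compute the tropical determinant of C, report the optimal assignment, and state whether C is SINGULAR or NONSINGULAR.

σ = (1, 2, 3): 28 + 9 + 6 = 43
σ = (1, 3, 2): 28 + (-3) + 25 = 50
σ = (2, 1, 3): 18 + (-6) + 6 = 18
σ = (2, 3, 1): 18 + (-3) + 19 = 34
σ = (3, 1, 2): (-1) + (-6) + 25 = 18
σ = (3, 2, 1): (-1) + 9 + 19 = 27
Optimal value attained by: σ = (2, 1, 3).
Answer: det⊕(C) = 18; verdict: SINGULAR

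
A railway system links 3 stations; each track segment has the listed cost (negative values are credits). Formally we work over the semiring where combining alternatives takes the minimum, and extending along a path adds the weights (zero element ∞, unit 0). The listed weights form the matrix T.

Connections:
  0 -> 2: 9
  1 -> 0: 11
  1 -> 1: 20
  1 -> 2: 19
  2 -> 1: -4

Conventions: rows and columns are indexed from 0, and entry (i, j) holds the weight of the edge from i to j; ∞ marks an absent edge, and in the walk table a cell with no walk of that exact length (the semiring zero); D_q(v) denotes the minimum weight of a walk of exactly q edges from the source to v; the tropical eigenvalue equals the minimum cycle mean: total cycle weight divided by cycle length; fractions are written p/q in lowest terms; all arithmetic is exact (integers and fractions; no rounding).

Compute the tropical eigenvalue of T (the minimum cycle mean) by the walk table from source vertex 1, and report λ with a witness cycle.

q=0: [∞, 0, ∞]
q=1: [11, 20, 19]
q=2: [31, 15, 20]
q=3: [26, 16, 34]
Optimal cycle mean attained by: cycle 0->2->1->0, total 9 + (-4) + 11, length 3.
Answer: λ = 16/3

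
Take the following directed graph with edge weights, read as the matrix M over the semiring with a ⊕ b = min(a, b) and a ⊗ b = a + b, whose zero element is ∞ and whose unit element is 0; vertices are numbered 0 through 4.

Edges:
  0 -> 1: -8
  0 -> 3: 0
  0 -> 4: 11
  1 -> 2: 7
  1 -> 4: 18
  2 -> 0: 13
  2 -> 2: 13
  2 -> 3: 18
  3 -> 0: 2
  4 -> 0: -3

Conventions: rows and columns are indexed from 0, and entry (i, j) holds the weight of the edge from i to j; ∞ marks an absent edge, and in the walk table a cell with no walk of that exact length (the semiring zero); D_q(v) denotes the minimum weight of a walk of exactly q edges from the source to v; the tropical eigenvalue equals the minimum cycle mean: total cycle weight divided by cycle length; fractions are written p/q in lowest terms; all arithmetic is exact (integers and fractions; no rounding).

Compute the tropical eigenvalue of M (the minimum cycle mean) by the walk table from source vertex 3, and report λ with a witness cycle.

q=0: [∞, ∞, ∞, 0, ∞]
q=1: [2, ∞, ∞, ∞, ∞]
q=2: [∞, -6, ∞, 2, 13]
q=3: [4, ∞, 1, ∞, 12]
q=4: [9, -4, 14, 4, 15]
q=5: [6, 1, 3, 9, 14]
Optimal cycle mean attained by: cycle 0->3->0, total 0 + 2, length 2.
Answer: λ = 1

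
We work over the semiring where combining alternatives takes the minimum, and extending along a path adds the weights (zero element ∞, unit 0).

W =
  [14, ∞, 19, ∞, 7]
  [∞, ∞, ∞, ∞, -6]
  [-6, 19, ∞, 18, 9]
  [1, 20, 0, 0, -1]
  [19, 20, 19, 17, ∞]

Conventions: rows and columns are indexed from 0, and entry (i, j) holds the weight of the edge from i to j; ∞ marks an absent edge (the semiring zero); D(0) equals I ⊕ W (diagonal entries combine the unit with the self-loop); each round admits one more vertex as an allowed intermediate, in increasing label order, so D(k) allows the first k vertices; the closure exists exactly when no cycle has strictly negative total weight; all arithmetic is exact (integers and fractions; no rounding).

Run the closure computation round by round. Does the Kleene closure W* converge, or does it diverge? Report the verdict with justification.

D(0):
  [0, ∞, 19, ∞, 7]
  [∞, 0, ∞, ∞, -6]
  [-6, 19, 0, 18, 9]
  [1, 20, 0, 0, -1]
  [19, 20, 19, 17, 0]
D(1):
  [0, ∞, 19, ∞, 7]
  [∞, 0, ∞, ∞, -6]
  [-6, 19, 0, 18, 1]
  [1, 20, 0, 0, -1]
  [19, 20, 19, 17, 0]
D(2):
  [0, ∞, 19, ∞, 7]
  [∞, 0, ∞, ∞, -6]
  [-6, 19, 0, 18, 1]
  [1, 20, 0, 0, -1]
  [19, 20, 19, 17, 0]
D(3):
  [0, 38, 19, 37, 7]
  [∞, 0, ∞, ∞, -6]
  [-6, 19, 0, 18, 1]
  [-6, 19, 0, 0, -1]
  [13, 20, 19, 17, 0]
D(4):
  [0, 38, 19, 37, 7]
  [∞, 0, ∞, ∞, -6]
  [-6, 19, 0, 18, 1]
  [-6, 19, 0, 0, -1]
  [11, 20, 17, 17, 0]
D(5):
  [0, 27, 19, 24, 7]
  [5, 0, 11, 11, -6]
  [-6, 19, 0, 18, 1]
  [-6, 19, 0, 0, -1]
  [11, 20, 17, 17, 0]
Key observation: every diagonal entry stays at the unit through all rounds, so no improving cycle exists.
Answer: CONVERGES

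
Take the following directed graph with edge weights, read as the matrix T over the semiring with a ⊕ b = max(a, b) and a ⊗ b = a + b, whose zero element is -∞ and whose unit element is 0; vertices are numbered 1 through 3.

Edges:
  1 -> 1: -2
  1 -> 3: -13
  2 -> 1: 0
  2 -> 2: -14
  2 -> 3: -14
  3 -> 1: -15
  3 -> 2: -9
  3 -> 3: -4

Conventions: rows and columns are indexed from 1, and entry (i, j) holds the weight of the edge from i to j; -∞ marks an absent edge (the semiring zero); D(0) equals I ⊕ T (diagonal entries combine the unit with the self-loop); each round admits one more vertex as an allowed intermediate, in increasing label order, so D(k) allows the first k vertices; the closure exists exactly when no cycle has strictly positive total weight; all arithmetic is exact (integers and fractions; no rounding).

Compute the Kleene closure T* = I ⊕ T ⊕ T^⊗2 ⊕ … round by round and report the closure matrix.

D(0):
  [0, -∞, -13]
  [0, 0, -14]
  [-15, -9, 0]
D(1):
  [0, -∞, -13]
  [0, 0, -13]
  [-15, -9, 0]
D(2):
  [0, -∞, -13]
  [0, 0, -13]
  [-9, -9, 0]
D(3):
  [0, -22, -13]
  [0, 0, -13]
  [-9, -9, 0]
Answer: T* = [[0, -22, -13], [0, 0, -13], [-9, -9, 0]]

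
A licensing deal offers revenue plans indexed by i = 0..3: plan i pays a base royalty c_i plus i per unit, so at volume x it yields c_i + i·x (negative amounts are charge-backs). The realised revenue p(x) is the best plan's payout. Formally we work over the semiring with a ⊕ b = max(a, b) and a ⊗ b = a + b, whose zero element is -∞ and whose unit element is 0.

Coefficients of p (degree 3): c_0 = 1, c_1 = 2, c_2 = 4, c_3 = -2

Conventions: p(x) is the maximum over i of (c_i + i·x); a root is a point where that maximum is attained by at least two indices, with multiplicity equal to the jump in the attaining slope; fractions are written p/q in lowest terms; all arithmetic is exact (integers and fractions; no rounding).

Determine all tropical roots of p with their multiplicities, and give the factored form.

hull edge (i=0, c=1) to (i=2, c=4): slope 3/2, span 2
hull edge (i=2, c=4) to (i=3, c=-2): slope -6, span 1
Factored form: p(x) = -2 ⊗ (x ⊕ (-3/2)) ⊗ (x ⊕ (-3/2)) ⊗ (x ⊕ 6)
Answer: roots = -3/2 (mult 2), 6 (mult 1)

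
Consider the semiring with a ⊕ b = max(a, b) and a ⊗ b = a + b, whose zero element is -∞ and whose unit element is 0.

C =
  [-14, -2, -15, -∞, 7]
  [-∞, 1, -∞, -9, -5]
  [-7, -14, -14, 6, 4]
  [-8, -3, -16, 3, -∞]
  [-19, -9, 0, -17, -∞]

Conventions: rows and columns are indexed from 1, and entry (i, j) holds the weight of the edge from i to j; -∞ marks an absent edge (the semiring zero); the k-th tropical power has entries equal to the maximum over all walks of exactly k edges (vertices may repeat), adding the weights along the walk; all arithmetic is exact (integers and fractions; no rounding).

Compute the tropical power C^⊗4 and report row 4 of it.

C^⊗2:
  [-12, -1, 7, -9, -7]
  [-17, 2, -5, -6, -4]
  [-2, 3, 4, 9, 0]
  [-5, 0, -13, 6, -1]
  [-7, -8, -14, 6, 4]
C^⊗3:
  [0, 0, -7, 13, 11]
  [-12, 3, -4, 1, -1]
  [1, 6, 0, 12, 8]
  [-2, 3, -1, 9, 2]
  [-2, 3, 4, 9, 0]
C^⊗4:
  [5, 10, 11, 16, 7]
  [-7, 4, -1, 4, 0]
  [4, 9, 8, 15, 8]
  [1, 6, 2, 12, 5]
  [1, 6, 0, 12, 8]
Answer: row 4 of C^⊗4 = [1, 6, 2, 12, 5]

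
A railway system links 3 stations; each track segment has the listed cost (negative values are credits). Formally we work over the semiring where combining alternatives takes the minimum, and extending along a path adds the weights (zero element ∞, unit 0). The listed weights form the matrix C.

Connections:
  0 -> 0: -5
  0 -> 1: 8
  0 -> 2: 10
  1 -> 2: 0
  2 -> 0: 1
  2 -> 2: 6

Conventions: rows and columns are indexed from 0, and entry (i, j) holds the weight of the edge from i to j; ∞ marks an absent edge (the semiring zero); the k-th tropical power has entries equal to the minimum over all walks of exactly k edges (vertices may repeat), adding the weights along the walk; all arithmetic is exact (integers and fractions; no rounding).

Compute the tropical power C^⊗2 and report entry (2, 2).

C^⊗2:
  [-10, 3, 5]
  [1, ∞, 6]
  [-4, 9, 11]
Key observation: the optimum is the walk 2->0->2, with weight 1 + 10 = 11.
Optimal value attained by: walk 2->0->2.
Answer: (C^⊗2)[2][2] = 11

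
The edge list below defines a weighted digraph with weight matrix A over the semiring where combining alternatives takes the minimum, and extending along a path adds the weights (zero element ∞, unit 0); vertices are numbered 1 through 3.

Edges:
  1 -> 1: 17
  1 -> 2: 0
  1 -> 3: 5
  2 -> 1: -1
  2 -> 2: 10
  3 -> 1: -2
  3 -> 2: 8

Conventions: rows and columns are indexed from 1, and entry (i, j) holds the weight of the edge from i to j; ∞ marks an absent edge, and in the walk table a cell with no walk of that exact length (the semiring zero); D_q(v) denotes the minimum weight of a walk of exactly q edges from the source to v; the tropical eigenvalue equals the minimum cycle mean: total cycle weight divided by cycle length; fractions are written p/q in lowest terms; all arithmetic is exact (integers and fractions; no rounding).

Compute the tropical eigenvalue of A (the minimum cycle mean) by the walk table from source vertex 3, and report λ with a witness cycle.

q=0: [∞, ∞, 0]
q=1: [-2, 8, ∞]
q=2: [7, -2, 3]
q=3: [-3, 7, 12]
Optimal cycle mean attained by: cycle 1->2->1, total 0 + (-1), length 2.
Answer: λ = -1/2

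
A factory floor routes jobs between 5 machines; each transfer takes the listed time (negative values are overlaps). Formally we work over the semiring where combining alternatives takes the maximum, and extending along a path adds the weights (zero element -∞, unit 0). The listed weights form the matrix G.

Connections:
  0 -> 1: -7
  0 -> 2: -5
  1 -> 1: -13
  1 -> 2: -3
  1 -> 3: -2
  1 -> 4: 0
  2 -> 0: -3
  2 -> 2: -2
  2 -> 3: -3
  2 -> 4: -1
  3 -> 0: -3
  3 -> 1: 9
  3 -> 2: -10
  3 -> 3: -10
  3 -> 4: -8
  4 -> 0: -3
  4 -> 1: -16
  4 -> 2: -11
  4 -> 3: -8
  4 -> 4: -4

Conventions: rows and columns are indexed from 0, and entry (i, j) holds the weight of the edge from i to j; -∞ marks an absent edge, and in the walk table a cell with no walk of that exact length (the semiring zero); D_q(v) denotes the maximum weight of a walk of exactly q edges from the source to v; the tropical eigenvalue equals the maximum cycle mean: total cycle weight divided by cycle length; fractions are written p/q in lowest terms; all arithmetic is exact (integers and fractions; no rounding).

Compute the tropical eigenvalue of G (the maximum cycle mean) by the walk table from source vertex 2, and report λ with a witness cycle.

q=0: [-∞, -∞, 0, -∞, -∞]
q=1: [-3, -∞, -2, -3, -1]
q=2: [-4, 6, -4, -5, -3]
q=3: [-6, 4, 3, 4, 6]
q=4: [3, 13, 1, 2, 4]
q=5: [1, 11, 10, 11, 13]
Optimal cycle mean attained by: cycle 1->3->1, total (-2) + 9, length 2.
Answer: λ = 7/2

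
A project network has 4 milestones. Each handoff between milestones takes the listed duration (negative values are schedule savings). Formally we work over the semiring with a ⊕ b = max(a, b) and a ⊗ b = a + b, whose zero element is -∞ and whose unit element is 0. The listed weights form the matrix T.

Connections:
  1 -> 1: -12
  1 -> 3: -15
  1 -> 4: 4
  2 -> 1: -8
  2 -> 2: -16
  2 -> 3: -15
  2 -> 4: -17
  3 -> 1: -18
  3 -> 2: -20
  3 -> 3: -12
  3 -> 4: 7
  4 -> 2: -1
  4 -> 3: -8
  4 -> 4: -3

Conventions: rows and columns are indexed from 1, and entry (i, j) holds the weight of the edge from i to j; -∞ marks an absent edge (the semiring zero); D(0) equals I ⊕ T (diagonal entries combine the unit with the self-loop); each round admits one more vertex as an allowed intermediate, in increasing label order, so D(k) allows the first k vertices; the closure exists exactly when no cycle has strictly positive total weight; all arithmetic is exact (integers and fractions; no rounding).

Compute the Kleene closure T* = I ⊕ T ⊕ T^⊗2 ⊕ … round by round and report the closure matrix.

D(0):
  [0, -∞, -15, 4]
  [-8, 0, -15, -17]
  [-18, -20, 0, 7]
  [-∞, -1, -8, 0]
D(1):
  [0, -∞, -15, 4]
  [-8, 0, -15, -4]
  [-18, -20, 0, 7]
  [-∞, -1, -8, 0]
D(2):
  [0, -∞, -15, 4]
  [-8, 0, -15, -4]
  [-18, -20, 0, 7]
  [-9, -1, -8, 0]
D(3):
  [0, -35, -15, 4]
  [-8, 0, -15, -4]
  [-18, -20, 0, 7]
  [-9, -1, -8, 0]
D(4):
  [0, 3, -4, 4]
  [-8, 0, -12, -4]
  [-2, 6, 0, 7]
  [-9, -1, -8, 0]
Answer: T* = [[0, 3, -4, 4], [-8, 0, -12, -4], [-2, 6, 0, 7], [-9, -1, -8, 0]]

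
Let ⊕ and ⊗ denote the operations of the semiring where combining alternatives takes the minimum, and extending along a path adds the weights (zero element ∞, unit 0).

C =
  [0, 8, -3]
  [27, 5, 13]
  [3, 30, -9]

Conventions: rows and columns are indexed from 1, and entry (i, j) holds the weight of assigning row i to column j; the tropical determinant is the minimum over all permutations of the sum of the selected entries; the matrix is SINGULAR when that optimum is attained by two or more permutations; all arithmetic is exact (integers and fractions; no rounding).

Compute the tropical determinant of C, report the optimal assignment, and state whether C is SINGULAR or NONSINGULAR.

σ = (1, 2, 3): 0 + 5 + (-9) = -4
σ = (1, 3, 2): 0 + 13 + 30 = 43
σ = (2, 1, 3): 8 + 27 + (-9) = 26
σ = (2, 3, 1): 8 + 13 + 3 = 24
σ = (3, 1, 2): (-3) + 27 + 30 = 54
σ = (3, 2, 1): (-3) + 5 + 3 = 5
Optimal value attained by: σ = (1, 2, 3).
Answer: det⊕(C) = -4; verdict: NONSINGULAR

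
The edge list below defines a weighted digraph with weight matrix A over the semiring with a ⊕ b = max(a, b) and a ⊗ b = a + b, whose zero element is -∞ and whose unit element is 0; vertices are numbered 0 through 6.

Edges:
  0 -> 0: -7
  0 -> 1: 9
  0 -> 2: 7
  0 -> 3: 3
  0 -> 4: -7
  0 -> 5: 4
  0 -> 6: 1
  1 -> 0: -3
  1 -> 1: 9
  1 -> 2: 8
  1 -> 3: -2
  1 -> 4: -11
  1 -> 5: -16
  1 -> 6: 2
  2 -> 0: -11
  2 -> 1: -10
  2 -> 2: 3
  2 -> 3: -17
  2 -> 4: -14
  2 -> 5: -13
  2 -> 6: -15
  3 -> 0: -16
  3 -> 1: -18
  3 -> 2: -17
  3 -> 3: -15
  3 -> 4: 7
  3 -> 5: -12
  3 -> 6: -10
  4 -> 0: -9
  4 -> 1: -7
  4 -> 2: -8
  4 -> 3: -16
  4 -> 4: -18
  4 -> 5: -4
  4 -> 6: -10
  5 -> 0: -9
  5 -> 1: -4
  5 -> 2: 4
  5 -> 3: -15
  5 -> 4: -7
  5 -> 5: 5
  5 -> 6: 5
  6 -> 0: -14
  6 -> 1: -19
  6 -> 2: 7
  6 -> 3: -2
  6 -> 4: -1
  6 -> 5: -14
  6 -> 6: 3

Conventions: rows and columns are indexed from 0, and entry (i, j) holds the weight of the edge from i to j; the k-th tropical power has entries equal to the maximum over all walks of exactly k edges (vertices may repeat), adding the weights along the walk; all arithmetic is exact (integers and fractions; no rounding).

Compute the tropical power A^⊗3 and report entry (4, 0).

A^⊗2:
  [6, 18, 17, 7, 10, 9, 11]
  [6, 18, 17, 7, 5, 1, 11]
  [-8, -1, 6, -8, -10, -7, -8]
  [-2, 0, -1, -9, -8, 3, -3]
  [-10, 2, 1, -6, -9, 1, 1]
  [-4, 5, 12, 3, 4, 10, 10]
  [-4, -3, 10, 1, 5, -5, 6]
A^⊗3:
  [15, 27, 26, 16, 14, 14, 20]
  [15, 27, 26, 16, 14, 10, 20]
  [-4, 8, 9, -3, -1, -2, 1]
  [-3, 9, 8, 1, -2, 8, 8]
  [-1, 11, 10, 0, 1, 6, 6]
  [2, 14, 17, 8, 10, 15, 15]
  [-1, 6, 13, 4, 8, 1, 9]
Key observation: the optimum is the walk 4->1->1->0, with weight (-7) + 9 + (-3) = -1.
Optimal value attained by: walk 4->1->1->0.
Answer: (A^⊗3)[4][0] = -1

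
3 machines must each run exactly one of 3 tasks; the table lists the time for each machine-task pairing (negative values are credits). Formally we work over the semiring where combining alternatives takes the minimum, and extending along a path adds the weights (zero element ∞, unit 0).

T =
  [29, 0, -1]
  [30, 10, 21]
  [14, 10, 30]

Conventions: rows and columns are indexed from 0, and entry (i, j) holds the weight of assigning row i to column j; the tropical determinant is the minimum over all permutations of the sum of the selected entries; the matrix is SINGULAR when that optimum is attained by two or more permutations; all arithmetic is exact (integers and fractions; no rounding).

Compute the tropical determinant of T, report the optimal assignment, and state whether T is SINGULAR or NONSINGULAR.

σ = (0, 1, 2): 29 + 10 + 30 = 69
σ = (0, 2, 1): 29 + 21 + 10 = 60
σ = (1, 0, 2): 0 + 30 + 30 = 60
σ = (1, 2, 0): 0 + 21 + 14 = 35
σ = (2, 0, 1): (-1) + 30 + 10 = 39
σ = (2, 1, 0): (-1) + 10 + 14 = 23
Optimal value attained by: σ = (2, 1, 0).
Answer: det⊕(T) = 23; verdict: NONSINGULAR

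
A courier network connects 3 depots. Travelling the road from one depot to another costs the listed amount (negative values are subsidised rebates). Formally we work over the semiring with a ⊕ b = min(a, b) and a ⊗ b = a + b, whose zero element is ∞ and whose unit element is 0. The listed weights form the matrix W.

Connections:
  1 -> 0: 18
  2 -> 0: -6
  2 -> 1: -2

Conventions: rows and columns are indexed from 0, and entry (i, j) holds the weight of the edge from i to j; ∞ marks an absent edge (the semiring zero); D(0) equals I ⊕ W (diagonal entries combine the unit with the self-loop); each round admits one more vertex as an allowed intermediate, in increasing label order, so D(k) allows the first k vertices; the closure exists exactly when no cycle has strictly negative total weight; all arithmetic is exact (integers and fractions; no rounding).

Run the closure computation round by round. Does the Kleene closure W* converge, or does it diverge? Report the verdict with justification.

D(0):
  [0, ∞, ∞]
  [18, 0, ∞]
  [-6, -2, 0]
D(1):
  [0, ∞, ∞]
  [18, 0, ∞]
  [-6, -2, 0]
D(2):
  [0, ∞, ∞]
  [18, 0, ∞]
  [-6, -2, 0]
D(3):
  [0, ∞, ∞]
  [18, 0, ∞]
  [-6, -2, 0]
Key observation: every diagonal entry stays at the unit through all rounds, so no improving cycle exists.
Answer: CONVERGES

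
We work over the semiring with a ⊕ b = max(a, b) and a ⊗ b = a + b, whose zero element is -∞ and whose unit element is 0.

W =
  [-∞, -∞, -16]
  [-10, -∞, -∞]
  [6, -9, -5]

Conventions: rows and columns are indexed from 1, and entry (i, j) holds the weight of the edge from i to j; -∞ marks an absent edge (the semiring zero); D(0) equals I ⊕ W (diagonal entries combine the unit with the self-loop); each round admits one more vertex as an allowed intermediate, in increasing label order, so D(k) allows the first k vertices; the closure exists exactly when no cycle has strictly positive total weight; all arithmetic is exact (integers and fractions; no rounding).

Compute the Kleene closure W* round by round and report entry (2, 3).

D(0):
  [0, -∞, -16]
  [-10, 0, -∞]
  [6, -9, 0]
D(1):
  [0, -∞, -16]
  [-10, 0, -26]
  [6, -9, 0]
D(2):
  [0, -∞, -16]
  [-10, 0, -26]
  [6, -9, 0]
D(3):
  [0, -25, -16]
  [-10, 0, -26]
  [6, -9, 0]
Answer: W*[2][3] = -26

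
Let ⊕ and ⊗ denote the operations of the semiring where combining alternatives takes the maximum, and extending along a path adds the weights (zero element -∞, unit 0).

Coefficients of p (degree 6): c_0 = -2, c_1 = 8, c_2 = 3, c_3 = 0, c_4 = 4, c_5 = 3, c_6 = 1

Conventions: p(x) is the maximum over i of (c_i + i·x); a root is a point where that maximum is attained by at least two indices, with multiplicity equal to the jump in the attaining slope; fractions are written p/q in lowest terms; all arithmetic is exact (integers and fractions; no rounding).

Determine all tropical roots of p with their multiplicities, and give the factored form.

hull edge (i=0, c=-2) to (i=1, c=8): slope 10, span 1
hull edge (i=1, c=8) to (i=5, c=3): slope -5/4, span 4
hull edge (i=5, c=3) to (i=6, c=1): slope -2, span 1
Factored form: p(x) = 1 ⊗ (x ⊕ (-10)) ⊗ (x ⊕ 5/4) ⊗ (x ⊕ 5/4) ⊗ (x ⊕ 5/4) ⊗ (x ⊕ 5/4) ⊗ (x ⊕ 2)
Answer: roots = -10 (mult 1), 5/4 (mult 4), 2 (mult 1)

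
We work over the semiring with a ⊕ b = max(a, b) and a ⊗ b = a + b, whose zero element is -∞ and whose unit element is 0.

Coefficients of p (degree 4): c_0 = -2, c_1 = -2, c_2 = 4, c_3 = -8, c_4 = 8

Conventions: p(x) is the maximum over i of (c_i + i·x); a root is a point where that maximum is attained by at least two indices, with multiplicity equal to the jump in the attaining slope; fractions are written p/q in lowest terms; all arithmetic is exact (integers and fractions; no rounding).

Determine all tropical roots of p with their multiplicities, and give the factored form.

hull edge (i=0, c=-2) to (i=2, c=4): slope 3, span 2
hull edge (i=2, c=4) to (i=4, c=8): slope 2, span 2
Factored form: p(x) = 8 ⊗ (x ⊕ (-3)) ⊗ (x ⊕ (-3)) ⊗ (x ⊕ (-2)) ⊗ (x ⊕ (-2))
Answer: roots = -3 (mult 2), -2 (mult 2)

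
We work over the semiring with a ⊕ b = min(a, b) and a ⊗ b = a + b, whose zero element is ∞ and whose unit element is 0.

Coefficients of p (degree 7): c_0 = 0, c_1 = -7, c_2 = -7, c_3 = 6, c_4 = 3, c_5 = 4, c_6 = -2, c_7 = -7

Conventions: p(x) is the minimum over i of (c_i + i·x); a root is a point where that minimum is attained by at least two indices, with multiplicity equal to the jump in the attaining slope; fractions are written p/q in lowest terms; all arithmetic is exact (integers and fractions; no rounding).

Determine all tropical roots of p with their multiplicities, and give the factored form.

hull edge (i=0, c=0) to (i=1, c=-7): slope -7, span 1
hull edge (i=1, c=-7) to (i=7, c=-7): slope 0, span 6
Factored form: p(x) = -7 ⊗ (x ⊕ 0) ⊗ (x ⊕ 0) ⊗ (x ⊕ 0) ⊗ (x ⊕ 0) ⊗ (x ⊕ 0) ⊗ (x ⊕ 0) ⊗ (x ⊕ 7)
Answer: roots = 0 (mult 6), 7 (mult 1)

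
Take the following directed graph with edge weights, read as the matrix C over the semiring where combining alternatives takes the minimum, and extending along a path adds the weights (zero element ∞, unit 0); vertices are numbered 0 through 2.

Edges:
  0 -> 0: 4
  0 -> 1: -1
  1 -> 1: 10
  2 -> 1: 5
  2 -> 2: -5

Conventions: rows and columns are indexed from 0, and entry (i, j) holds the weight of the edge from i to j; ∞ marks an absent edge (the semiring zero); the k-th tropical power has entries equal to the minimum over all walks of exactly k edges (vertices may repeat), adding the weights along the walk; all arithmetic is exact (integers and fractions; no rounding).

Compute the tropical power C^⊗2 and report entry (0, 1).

C^⊗2:
  [8, 3, ∞]
  [∞, 20, ∞]
  [∞, 0, -10]
Key observation: the optimum is the walk 0->0->1, with weight 4 + (-1) = 3.
Optimal value attained by: walk 0->0->1.
Answer: (C^⊗2)[0][1] = 3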